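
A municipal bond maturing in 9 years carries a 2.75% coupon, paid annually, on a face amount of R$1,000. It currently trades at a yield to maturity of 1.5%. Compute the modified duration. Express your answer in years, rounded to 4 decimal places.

Periodic yield y = 0.015. First find Macaulay duration:
  t   CF        PV=CF/(1+0.015)^t    t·PV
  1        27.50        27.0936        27.0936
  2        27.50        26.6932        53.3864
  3        27.50        26.2987        78.8962
  4        27.50        25.9101       103.6403
  5        27.50        25.5272       127.6358
  6        27.50        25.1499       150.8995
  7        27.50        24.7782       173.4477
  8        27.50        24.4121       195.2964
  9     1,027.50       898.6435     8,087.7917
  Σ                  1,104.5065     8,998.0875
P = 1,104.5065; Macaulay duration = 8,998.0875 / 1,104.5065 = 8.14670 years.
Modified duration = D_Mac / (1 + y) = 8.14670 / 1.015 = 8.02631 years.

8.0263 years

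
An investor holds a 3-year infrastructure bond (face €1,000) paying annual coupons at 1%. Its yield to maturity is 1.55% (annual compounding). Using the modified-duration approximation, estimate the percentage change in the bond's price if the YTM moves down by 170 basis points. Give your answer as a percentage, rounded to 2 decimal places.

+4.97%

Periodic yield y = 0.0155. Modified duration first:
  t   CF        PV=CF/(1+0.0155)^t    t·PV
  1        10.00         9.8474         9.8474
  2        10.00         9.6971        19.3941
  3     1,010.00       964.4542     2,893.3625
  Σ                    983.9986     2,922.6040
P = 983.9986; D_Mac = 2.97013 yrs; D_mod = 2.97013/(1+0.0155) = 2.92480 yrs.
ΔP/P ≈ -D_mod · Δy = -2.92480 × (-0.017) = +0.049722 = +4.9722%.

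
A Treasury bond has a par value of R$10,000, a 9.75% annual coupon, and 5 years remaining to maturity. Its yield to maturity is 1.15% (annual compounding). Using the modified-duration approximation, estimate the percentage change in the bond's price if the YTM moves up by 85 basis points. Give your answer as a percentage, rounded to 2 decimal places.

-3.64%

Periodic yield y = 0.0115. Modified duration first:
  t   CF        PV=CF/(1+0.0115)^t    t·PV
  1       975.00       963.9150       963.9150
  2       975.00       952.9560     1,905.9120
  3       975.00       942.1216     2,826.3648
  4       975.00       931.4104     3,725.6415
  5    10,975.00    10,365.1381    51,825.6906
  Σ                 14,155.5410    61,247.5237
P = 14,155.5410; D_Mac = 4.32675 yrs; D_mod = 4.32675/(1+0.0115) = 4.27756 yrs.
ΔP/P ≈ -D_mod · Δy = -4.27756 × (+0.0085) = -0.036359 = -3.6359%.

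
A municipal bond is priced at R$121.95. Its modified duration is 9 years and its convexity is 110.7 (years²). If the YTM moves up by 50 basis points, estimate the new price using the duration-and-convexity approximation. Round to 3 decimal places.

Duration effect: -D_mod·Δy = -9 × (+0.005) = -0.045000
Convexity effect: ½·C·(Δy)² = 0.5 × 110.7 × (0.005)² = +0.00138375
ΔP/P ≈ -0.045000 + 0.00138375 = -0.04361625
New price ≈ 121.95 × (1 - 0.04361625) = 116.6309983125.

R$116.631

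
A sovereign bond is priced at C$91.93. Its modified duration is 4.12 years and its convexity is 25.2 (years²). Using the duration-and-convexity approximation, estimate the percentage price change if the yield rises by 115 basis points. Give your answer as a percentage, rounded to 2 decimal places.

Duration effect: -D_mod·Δy = -4.12 × (+0.0115) = -0.047380
Convexity effect: ½·C·(Δy)² = 0.5 × 25.2 × (0.0115)² = +0.00166635
ΔP/P ≈ -0.047380 + 0.00166635 = -0.04571365
= -4.571365%.

-4.57%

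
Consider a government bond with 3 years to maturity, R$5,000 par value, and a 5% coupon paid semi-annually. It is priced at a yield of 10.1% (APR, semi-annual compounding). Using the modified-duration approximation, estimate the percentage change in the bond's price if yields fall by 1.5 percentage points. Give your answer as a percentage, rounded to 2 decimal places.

Periodic yield y = 0.0505. Modified duration first:
  t   CF        PV=CF/(1+0.0505)^t    t·PV
  1       125.00       118.9910       118.9910
  2       125.00       113.2708       226.5416
  3       125.00       107.8256       323.4768
  4       125.00       102.6422       410.5686
  5       125.00        97.7079       488.5396
  6     5,125.00     3,813.4454    22,880.6722
  Σ                  4,353.8828    24,448.7897
P = 4,353.8828; D_Mac = 5.61540 half-year periods = 2.80770 yrs; D_mod = 2.80770/(1+0.0505) = 2.67273 yrs.
ΔP/P ≈ -D_mod · Δy = -2.67273 × (-0.015) = +0.040091 = +4.0091%.

+4.01%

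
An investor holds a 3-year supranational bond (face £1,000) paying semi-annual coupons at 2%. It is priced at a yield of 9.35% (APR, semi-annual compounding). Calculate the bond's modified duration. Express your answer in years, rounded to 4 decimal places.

2.7865 years

Periodic yield y = 0.04675. First find Macaulay duration:
  t   CF        PV=CF/(1+0.04675)^t    t·PV
  1        10.00         9.5534         9.5534
  2        10.00         9.1267        18.2534
  3        10.00         8.7191        26.1573
  4        10.00         8.3297        33.3187
  5        10.00         7.9577        39.7883
  6     1,010.00       767.8273     4,606.9639
  Σ                    811.5138     4,734.0349
P = 811.5138; Macaulay duration = 4,734.0349 / 811.5138 = 5.83359 half-year periods = 2.91679 years.
Modified duration = D_Mac / (1 + y) = 2.91679 / 1.04675 = 2.78652 years.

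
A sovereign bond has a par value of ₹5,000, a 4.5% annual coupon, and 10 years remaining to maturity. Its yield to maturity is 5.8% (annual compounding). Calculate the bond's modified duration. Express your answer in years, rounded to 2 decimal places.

7.72 years

Periodic yield y = 0.058. First find Macaulay duration:
  t   CF        PV=CF/(1+0.058)^t    t·PV
  1       225.00       212.6654       212.6654
  2       225.00       201.0070       402.0140
  3       225.00       189.9877       569.9631
  4       225.00       179.5725       718.2900
  5       225.00       169.7283       848.6413
  6       225.00       160.4237       962.5422
  7       225.00       151.6292     1,061.4044
  8       225.00       143.3168     1,146.5346
  9       225.00       135.4601     1,219.1412
  10    5,225.00     2,973.2376    29,732.3761
  Σ                  4,517.0284    36,873.5724
P = 4,517.0284; Macaulay duration = 36,873.5724 / 4,517.0284 = 8.16324 years.
Modified duration = D_Mac / (1 + y) = 8.16324 / 1.058 = 7.71572 years.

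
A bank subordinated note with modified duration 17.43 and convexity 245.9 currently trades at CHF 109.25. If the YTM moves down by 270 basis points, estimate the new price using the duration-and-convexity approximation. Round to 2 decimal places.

CHF 170.46

Duration effect: -D_mod·Δy = -17.43 × (-0.027) = +0.470610
Convexity effect: ½·C·(Δy)² = 0.5 × 245.9 × (-0.027)² = +0.08963055
ΔP/P ≈ +0.470610 + 0.08963055 = +0.56024055
New price ≈ 109.25 × (1 + 0.56024055) = 170.4562800875.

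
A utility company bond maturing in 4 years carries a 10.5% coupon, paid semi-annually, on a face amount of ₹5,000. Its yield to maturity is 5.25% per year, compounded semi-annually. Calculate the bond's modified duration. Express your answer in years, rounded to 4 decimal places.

Periodic yield y = 0.02625. First find Macaulay duration:
  t   CF        PV=CF/(1+0.02625)^t    t·PV
  1       262.50       255.7856       255.7856
  2       262.50       249.2430       498.4860
  3       262.50       242.8677       728.6032
  4       262.50       236.6555       946.6221
  5       262.50       230.6022     1,153.0110
  6       262.50       224.7037     1,348.2224
  7       262.50       218.9561     1,532.6929
  8     5,262.50     4,277.2708    34,218.1665
  Σ                  5,936.0847    40,681.5897
P = 5,936.0847; Macaulay duration = 40,681.5897 / 5,936.0847 = 6.85327 half-year periods = 3.42663 years.
Modified duration = D_Mac / (1 + y) = 3.42663 / 1.02625 = 3.33899 years.

3.3390 years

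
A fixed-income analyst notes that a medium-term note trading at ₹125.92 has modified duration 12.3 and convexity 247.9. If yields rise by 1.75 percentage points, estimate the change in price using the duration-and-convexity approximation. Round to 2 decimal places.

-₹22.32

Duration effect: -D_mod·Δy = -12.3 × (+0.0175) = -0.215250
Convexity effect: ½·C·(Δy)² = 0.5 × 247.9 × (0.0175)² = +0.0379596875
ΔP/P ≈ -0.215250 + 0.0379596875 = -0.1772903125
ΔP ≈ 125.92 × (-0.1772903125) = -22.32439615.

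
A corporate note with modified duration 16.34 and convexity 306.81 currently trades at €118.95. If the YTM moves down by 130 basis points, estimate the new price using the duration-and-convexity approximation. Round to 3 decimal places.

Duration effect: -D_mod·Δy = -16.34 × (-0.013) = +0.212420
Convexity effect: ½·C·(Δy)² = 0.5 × 306.81 × (-0.013)² = +0.025925445
ΔP/P ≈ +0.212420 + 0.025925445 = +0.238345445
New price ≈ 118.95 × (1 + 0.238345445) = 147.30119068275.

€147.301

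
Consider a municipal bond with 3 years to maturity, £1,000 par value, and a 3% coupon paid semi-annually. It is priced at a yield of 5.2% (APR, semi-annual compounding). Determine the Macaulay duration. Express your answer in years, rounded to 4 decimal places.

2.8872 years

Periodic yield y = 0.026. Discount each cash flow and weight by its period:
  t   CF        PV=CF/(1+0.026)^t    t·PV
  1        15.00        14.6199        14.6199
  2        15.00        14.2494        28.4988
  3        15.00        13.8883        41.6649
  4        15.00        13.5364        54.1454
  5        15.00        13.1933        65.9667
  6     1,015.00       870.1255     5,220.7528
  Σ                    939.6127     5,425.6484
Price P = Σ PV = 939.6127.
Macaulay duration = Σ(t·PV) / P = 5,425.6484 / 939.6127 = 5.77435 half-year periods.
In years: 5.77435 / 2 = 2.88717 years.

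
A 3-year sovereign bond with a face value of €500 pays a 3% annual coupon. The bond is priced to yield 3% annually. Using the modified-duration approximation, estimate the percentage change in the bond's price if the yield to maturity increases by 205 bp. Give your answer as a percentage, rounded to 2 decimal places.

Periodic yield y = 0.03. Modified duration first:
  t   CF        PV=CF/(1+0.03)^t    t·PV
  1        15.00        14.5631        14.5631
  2        15.00        14.1389        28.2779
  3       515.00       471.2980     1,413.8939
  Σ                    500.0000     1,456.7348
P = 500.0000; D_Mac = 2.91347 yrs; D_mod = 2.91347/(1+0.03) = 2.82861 yrs.
ΔP/P ≈ -D_mod · Δy = -2.82861 × (+0.0205) = -0.057987 = -5.7987%.

-5.80%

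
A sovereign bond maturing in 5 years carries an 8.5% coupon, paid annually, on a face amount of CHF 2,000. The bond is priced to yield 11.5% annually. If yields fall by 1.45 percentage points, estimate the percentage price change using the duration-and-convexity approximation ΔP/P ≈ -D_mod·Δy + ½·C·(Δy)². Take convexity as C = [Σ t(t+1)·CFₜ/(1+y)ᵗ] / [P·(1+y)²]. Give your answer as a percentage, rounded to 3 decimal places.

+5.700%

With y = 0.115:
  t   CF        PV=CF/(1+0.115)^t    t·PV        t(t+1)·PV
  1       170.00       152.4664       152.4664         304.9327
  2       170.00       136.7411       273.4823         820.4468
  3       170.00       122.6378       367.9134       1,471.6535
  4       170.00       109.9891       439.9562       2,199.7810
  5     2,170.00     1,259.1730     6,295.8649      37,775.1895
  Σ                  1,781.0073     7,529.6831      42,572.0036
P = 1,781.0073; D_Mac = 4.22777 yrs; D_mod = 3.79172 yrs; C = 19.22687.
Duration effect: -3.79172 × (-0.0145) = +0.054980
Convexity effect: 0.5 × 19.22687 × (-0.0145)² = +0.0020212
ΔP/P ≈ +0.054980 + 0.0020212 = +0.057001 = +5.7001%.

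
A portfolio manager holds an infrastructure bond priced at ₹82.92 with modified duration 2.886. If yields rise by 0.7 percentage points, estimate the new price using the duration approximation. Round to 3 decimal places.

Duration approximation: ΔP/P ≈ -D_mod · Δy = -2.886 × (+0.007) = -0.020202.
New price ≈ 82.92 × (1 - 0.020202) = 81.24485016.

₹81.245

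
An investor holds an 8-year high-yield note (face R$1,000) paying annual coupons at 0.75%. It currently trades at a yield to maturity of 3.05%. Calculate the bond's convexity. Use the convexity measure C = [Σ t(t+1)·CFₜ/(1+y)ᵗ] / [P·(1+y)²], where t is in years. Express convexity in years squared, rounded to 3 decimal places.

With y = 0.0305:
  t   CF        PV=CF/(1+0.0305)^t    t·PV        t(t+1)·PV
  1         7.50         7.2780         7.2780          14.5560
  2         7.50         7.0626        14.1252          42.3757
  3         7.50         6.8536        20.5607          82.2429
  4         7.50         6.6507        26.6029         133.0146
  5         7.50         6.4539        32.2694         193.6166
  6         7.50         6.2629        37.5772         263.0405
  7         7.50         6.0775        42.5425         340.3403
  8     1,007.50       792.2479     6,337.9830      57,041.8474
  Σ                    838.8871     6,518.9391      58,111.0339
P = 838.8871.
Convexity = Σ t(t+1)·PV / [P·(1+y)²] = 58,111.0339 / (838.8871 × 1.061930) = 65.23176.

65.232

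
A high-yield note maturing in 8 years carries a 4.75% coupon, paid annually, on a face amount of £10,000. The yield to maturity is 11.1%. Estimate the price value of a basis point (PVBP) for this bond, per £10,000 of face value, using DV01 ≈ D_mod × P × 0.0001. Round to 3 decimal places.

£3.969

Periodic yield y = 0.111.
  t   CF        PV=CF/(1+0.111)^t    t·PV
  1       475.00       427.5428       427.5428
  2       475.00       384.8270       769.6539
  3       475.00       346.3789     1,039.1367
  4       475.00       311.7722     1,247.0888
  5       475.00       280.6230     1,403.1152
  6       475.00       252.5860     1,515.5159
  7       475.00       227.3501     1,591.4509
  8    10,475.00     4,512.7530    36,102.0237
  Σ                  6,743.8329    44,095.5278
P = 6,743.8329; D_Mac = 6.53864 yrs; D_mod = 5.88537 yrs.
DV01 ≈ 5.88537 × 6,743.8329 × 0.0001 = 3.968994.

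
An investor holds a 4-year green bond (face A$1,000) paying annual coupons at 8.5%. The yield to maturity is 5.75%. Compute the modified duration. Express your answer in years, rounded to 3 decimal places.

Periodic yield y = 0.0575. First find Macaulay duration:
  t   CF        PV=CF/(1+0.0575)^t    t·PV
  1        85.00        80.3783        80.3783
  2        85.00        76.0078       152.0156
  3        85.00        71.8750       215.6250
  4     1,085.00       867.5774     3,470.3096
  Σ                  1,095.8384     3,918.3285
P = 1,095.8384; Macaulay duration = 3,918.3285 / 1,095.8384 = 3.57564 years.
Modified duration = D_Mac / (1 + y) = 3.57564 / 1.0575 = 3.38122 years.

3.381 years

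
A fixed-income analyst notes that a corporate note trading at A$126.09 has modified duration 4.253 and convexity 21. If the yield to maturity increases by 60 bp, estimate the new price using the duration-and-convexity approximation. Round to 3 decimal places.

A$122.920

Duration effect: -D_mod·Δy = -4.253 × (+0.006) = -0.025518
Convexity effect: ½·C·(Δy)² = 0.5 × 21 × (0.006)² = +0.0003780
ΔP/P ≈ -0.025518 + 0.0003780 = -0.025140
New price ≈ 126.09 × (1 - 0.025140) = 122.9200974.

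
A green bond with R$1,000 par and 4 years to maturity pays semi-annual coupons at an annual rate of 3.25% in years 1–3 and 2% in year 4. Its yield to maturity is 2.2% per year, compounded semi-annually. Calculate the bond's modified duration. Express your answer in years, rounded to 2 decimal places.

3.75 years

Periodic yield y = 0.011. First find Macaulay duration:
  t   CF        PV=CF/(1+0.011)^t    t·PV
  1        16.25        16.0732        16.0732
  2        16.25        15.8983        31.7966
  3        16.25        15.7253        47.1760
  4        16.25        15.5542        62.2170
  5        16.25        15.3850        76.9250
  6        16.25        15.2176        91.3057
  7        10.00         9.2628        64.8395
  8     1,010.00       925.3630     7,402.9040
  Σ                  1,028.4795     7,793.2370
P = 1,028.4795; Macaulay duration = 7,793.2370 / 1,028.4795 = 7.57744 half-year periods = 3.78872 years.
Modified duration = D_Mac / (1 + y) = 3.78872 / 1.011 = 3.74750 years.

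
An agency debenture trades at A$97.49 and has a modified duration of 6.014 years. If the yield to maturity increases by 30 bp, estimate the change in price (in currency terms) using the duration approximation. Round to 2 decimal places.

Duration approximation: ΔP/P ≈ -D_mod · Δy = -6.014 × (+0.003) = -0.018042.
ΔP ≈ 97.49 × (-0.018042) = -1.75891458.

-A$1.76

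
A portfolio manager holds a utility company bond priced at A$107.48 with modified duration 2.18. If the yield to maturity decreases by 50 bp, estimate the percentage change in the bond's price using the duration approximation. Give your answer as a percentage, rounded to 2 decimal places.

+1.09%

Duration approximation: ΔP/P ≈ -D_mod · Δy = -2.18 × (-0.005) = +0.010900.
As a percentage: +1.0900%.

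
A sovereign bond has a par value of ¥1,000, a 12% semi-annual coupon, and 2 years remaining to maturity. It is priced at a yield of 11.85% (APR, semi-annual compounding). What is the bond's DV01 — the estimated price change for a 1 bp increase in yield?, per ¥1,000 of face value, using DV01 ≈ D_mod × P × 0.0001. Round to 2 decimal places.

Periodic yield y = 0.05925.
  t   CF        PV=CF/(1+0.05925)^t    t·PV
  1        60.00        56.6439        56.6439
  2        60.00        53.4754       106.9509
  3        60.00        50.4842       151.4527
  4     1,060.00       841.9998     3,367.9991
  Σ                  1,002.6033     3,683.0465
P = 1,002.6033; D_Mac = 3.67348 half-year periods = 1.83674 yrs; D_mod = 1.73400 yrs.
DV01 ≈ 1.73400 × 1,002.6033 × 0.0001 = 0.173852.

¥0.17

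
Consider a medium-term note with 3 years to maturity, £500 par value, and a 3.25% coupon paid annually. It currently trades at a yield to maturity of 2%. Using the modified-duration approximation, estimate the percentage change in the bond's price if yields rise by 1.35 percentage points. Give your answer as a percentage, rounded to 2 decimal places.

-3.85%

Periodic yield y = 0.02. Modified duration first:
  t   CF        PV=CF/(1+0.02)^t    t·PV
  1        16.25        15.9314        15.9314
  2        16.25        15.6190        31.2380
  3       516.25       486.4739     1,459.4217
  Σ                    518.0243     1,506.5911
P = 518.0243; D_Mac = 2.90834 yrs; D_mod = 2.90834/(1+0.02) = 2.85131 yrs.
ΔP/P ≈ -D_mod · Δy = -2.85131 × (+0.0135) = -0.038493 = -3.8493%.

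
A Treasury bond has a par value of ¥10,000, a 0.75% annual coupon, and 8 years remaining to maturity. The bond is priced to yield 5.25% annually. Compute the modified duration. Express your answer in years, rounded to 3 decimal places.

Periodic yield y = 0.0525. First find Macaulay duration:
  t   CF        PV=CF/(1+0.0525)^t    t·PV
  1        75.00        71.2589        71.2589
  2        75.00        67.7044       135.4089
  3        75.00        64.3272       192.9817
  4        75.00        61.1185       244.4741
  5        75.00        58.0699       290.3493
  6        75.00        55.1733       331.0396
  7        75.00        52.4211       366.9480
  8    10,075.00     6,690.6486    53,525.1885
  Σ                  7,120.7219    55,157.6490
P = 7,120.7219; Macaulay duration = 55,157.6490 / 7,120.7219 = 7.74608 years.
Modified duration = D_Mac / (1 + y) = 7.74608 / 1.0525 = 7.35969 years.

7.360 years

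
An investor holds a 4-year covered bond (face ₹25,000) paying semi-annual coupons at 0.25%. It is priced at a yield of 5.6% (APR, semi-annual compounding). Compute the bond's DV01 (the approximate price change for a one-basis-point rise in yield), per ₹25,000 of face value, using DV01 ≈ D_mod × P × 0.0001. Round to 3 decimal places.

Periodic yield y = 0.028.
  t   CF        PV=CF/(1+0.028)^t    t·PV
  1        31.25        30.3988        30.3988
  2        31.25        29.5708        59.1417
  3        31.25        28.7654        86.2963
  4        31.25        27.9819       111.9277
  5        31.25        27.2198       136.0988
  6        31.25        26.4784       158.8703
  7        31.25        25.7572       180.3002
  8    25,031.25    20,069.5493   160,556.3947
  Σ                 20,265.7217   161,319.4285
P = 20,265.7217; D_Mac = 7.96021 half-year periods = 3.98011 yrs; D_mod = 3.87170 yrs.
DV01 ≈ 3.87170 × 20,265.7217 × 0.0001 = 7.846276.

₹7.846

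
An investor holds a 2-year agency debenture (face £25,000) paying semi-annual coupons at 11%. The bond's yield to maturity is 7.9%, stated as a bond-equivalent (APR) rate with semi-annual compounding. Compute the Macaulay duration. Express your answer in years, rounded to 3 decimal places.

Periodic yield y = 0.0395. Discount each cash flow and weight by its period:
  t   CF        PV=CF/(1+0.0395)^t    t·PV
  1     1,375.00     1,322.7513     1,322.7513
  2     1,375.00     1,272.4880     2,544.9761
  3     1,375.00     1,224.1347     3,672.4042
  4    26,375.00    22,588.8694    90,355.4774
  Σ                 26,408.2434    97,895.6090
Price P = Σ PV = 26,408.2434.
Macaulay duration = Σ(t·PV) / P = 97,895.6090 / 26,408.2434 = 3.70701 half-year periods.
In years: 3.70701 / 2 = 1.85350 years.

1.854 years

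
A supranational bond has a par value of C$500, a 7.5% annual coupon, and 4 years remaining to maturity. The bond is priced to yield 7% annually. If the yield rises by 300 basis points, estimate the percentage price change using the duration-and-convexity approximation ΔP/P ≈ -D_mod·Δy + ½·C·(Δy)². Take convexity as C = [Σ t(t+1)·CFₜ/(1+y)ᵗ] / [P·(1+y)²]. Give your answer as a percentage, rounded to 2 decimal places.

With y = 0.07:
  t   CF        PV=CF/(1+0.07)^t    t·PV        t(t+1)·PV
  1        37.50        35.0467        35.0467          70.0935
  2        37.50        32.7540        65.5079         196.5237
  3        37.50        30.6112        91.8335         367.3340
  4       537.50       410.0562     1,640.2247       8,201.1235
  Σ                    508.4680     1,832.6129       8,835.0747
P = 508.4680; D_Mac = 3.60419 yrs; D_mod = 3.36840 yrs; C = 15.17676.
Duration effect: -3.36840 × (+0.03) = -0.101052
Convexity effect: 0.5 × 15.17676 × (0.03)² = +0.0068295
ΔP/P ≈ -0.101052 + 0.0068295 = -0.094222 = -9.4222%.

-9.42%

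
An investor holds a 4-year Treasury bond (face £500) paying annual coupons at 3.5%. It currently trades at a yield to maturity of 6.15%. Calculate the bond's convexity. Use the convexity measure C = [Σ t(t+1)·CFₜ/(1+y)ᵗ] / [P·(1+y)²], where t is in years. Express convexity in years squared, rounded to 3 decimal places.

16.516

With y = 0.0615:
  t   CF        PV=CF/(1+0.0615)^t    t·PV        t(t+1)·PV
  1        17.50        16.4861        16.4861          32.9722
  2        17.50        15.5310        31.0619          93.1857
  3        17.50        14.6311        43.8934         175.5736
  4       517.50       407.5964     1,630.3857       8,151.9284
  Σ                    454.2446     1,721.8271       8,453.6599
P = 454.2446.
Convexity = Σ t(t+1)·PV / [P·(1+y)²] = 8,453.6599 / (454.2446 × 1.126782) = 16.51638.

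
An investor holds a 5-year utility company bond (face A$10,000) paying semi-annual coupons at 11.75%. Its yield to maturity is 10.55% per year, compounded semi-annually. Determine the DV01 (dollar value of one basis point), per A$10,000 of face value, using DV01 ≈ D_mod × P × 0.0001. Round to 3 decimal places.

Periodic yield y = 0.05275.
  t   CF        PV=CF/(1+0.05275)^t    t·PV
  1       587.50       558.0622       558.0622
  2       587.50       530.0995     1,060.1989
  3       587.50       503.5378     1,510.6135
  4       587.50       478.3071     1,913.2286
  5       587.50       454.3407     2,271.7034
  6       587.50       431.5751     2,589.4505
  7       587.50       409.9502     2,869.6515
  8       587.50       389.4089     3,115.2712
  9       587.50       369.8968     3,329.0716
  10   10,587.50     6,332.0002    63,320.0024
  Σ                 10,457.1786    82,537.2538
P = 10,457.1786; D_Mac = 7.89288 half-year periods = 3.94644 yrs; D_mod = 3.74870 yrs.
DV01 ≈ 3.74870 × 10,457.1786 × 0.0001 = 3.920079.

A$3.920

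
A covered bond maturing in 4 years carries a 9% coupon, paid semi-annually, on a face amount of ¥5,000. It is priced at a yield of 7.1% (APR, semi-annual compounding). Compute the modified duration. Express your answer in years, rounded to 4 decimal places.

Periodic yield y = 0.0355. First find Macaulay duration:
  t   CF        PV=CF/(1+0.0355)^t    t·PV
  1       225.00       217.2863       217.2863
  2       225.00       209.8371       419.6742
  3       225.00       202.6433       607.9298
  4       225.00       195.6961       782.7843
  5       225.00       188.9870       944.9352
  6       225.00       182.5080     1,095.0480
  7       225.00       176.2511     1,233.7576
  8     5,225.00     3,952.6237    31,620.9895
  Σ                  5,325.8326    36,922.4049
P = 5,325.8326; Macaulay duration = 36,922.4049 / 5,325.8326 = 6.93270 half-year periods = 3.46635 years.
Modified duration = D_Mac / (1 + y) = 3.46635 / 1.0355 = 3.34751 years.

3.3475 years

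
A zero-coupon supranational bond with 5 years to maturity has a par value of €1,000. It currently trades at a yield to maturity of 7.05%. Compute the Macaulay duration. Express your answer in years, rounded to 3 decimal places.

A zero-coupon bond has a single cash flow at maturity, so its Macaulay duration equals its maturity: 5 years.

5.000 years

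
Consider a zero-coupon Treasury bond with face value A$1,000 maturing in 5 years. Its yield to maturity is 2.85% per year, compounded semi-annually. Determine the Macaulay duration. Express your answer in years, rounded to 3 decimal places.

5.000 years

A zero-coupon bond has a single cash flow at maturity, so its Macaulay duration equals its maturity: 5 years.
(Equivalently: 10 semi-annual periods ÷ 2 = 5 years.)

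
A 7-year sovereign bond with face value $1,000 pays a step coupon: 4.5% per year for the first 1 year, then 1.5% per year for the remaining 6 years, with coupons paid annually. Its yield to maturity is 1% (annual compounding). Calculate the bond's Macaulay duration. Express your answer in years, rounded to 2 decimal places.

Periodic yield y = 0.01. Discount each cash flow and weight by its year:
  t   CF        PV=CF/(1+0.01)^t    t·PV
  1        45.00        44.5545        44.5545
  2        15.00        14.7044        29.4089
  3        15.00        14.5589        43.6766
  4        15.00        14.4147        57.6588
  5        15.00        14.2720        71.3599
  6        15.00        14.1307        84.7841
  7     1,015.00       946.7088     6,626.9618
  Σ                  1,063.3439     6,958.4045
Price P = Σ PV = 1,063.3439.
Macaulay duration = Σ(t·PV) / P = 6,958.4045 / 1,063.3439 = 6.54389 years.

6.54 years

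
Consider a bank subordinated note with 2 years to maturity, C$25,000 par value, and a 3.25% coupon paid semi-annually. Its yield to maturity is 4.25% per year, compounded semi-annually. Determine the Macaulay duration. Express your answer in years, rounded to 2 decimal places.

1.95 years

Periodic yield y = 0.02125. Discount each cash flow and weight by its period:
  t   CF        PV=CF/(1+0.02125)^t    t·PV
  1       406.25       397.7968       397.7968
  2       406.25       389.5195       779.0391
  3       406.25       381.4145     1,144.2434
  4    25,406.25    23,356.7434    93,426.9735
  Σ                 24,525.4742    95,748.0528
Price P = Σ PV = 24,525.4742.
Macaulay duration = Σ(t·PV) / P = 95,748.0528 / 24,525.4742 = 3.90402 half-year periods.
In years: 3.90402 / 2 = 1.95201 years.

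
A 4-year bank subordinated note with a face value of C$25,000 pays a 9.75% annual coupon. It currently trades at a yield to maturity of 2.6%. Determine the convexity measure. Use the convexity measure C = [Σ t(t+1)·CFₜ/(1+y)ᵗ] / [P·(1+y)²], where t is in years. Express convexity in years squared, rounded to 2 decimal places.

With y = 0.026:
  t   CF        PV=CF/(1+0.026)^t    t·PV        t(t+1)·PV
  1     2,437.50     2,375.7310     2,375.7310       4,751.4620
  2     2,437.50     2,315.5273     4,631.0546      13,893.1637
  3     2,437.50     2,256.8492     6,770.5476      27,082.1905
  4    27,437.50    24,760.2539    99,041.0158     495,205.0788
  Σ                 31,708.3614   112,818.3489     540,931.8950
P = 31,708.3614.
Convexity = Σ t(t+1)·PV / [P·(1+y)²] = 540,931.8950 / (31,708.3614 × 1.052676) = 16.20593.

16.21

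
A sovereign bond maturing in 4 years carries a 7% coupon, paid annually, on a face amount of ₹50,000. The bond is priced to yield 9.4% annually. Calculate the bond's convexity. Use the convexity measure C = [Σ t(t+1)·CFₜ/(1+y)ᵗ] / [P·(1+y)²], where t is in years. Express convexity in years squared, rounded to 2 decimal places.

With y = 0.094:
  t   CF        PV=CF/(1+0.094)^t    t·PV        t(t+1)·PV
  1     3,500.00     3,199.2687     3,199.2687       6,398.5375
  2     3,500.00     2,924.3773     5,848.7545      17,546.2636
  3     3,500.00     2,673.1054     8,019.3161      32,077.2644
  4    53,500.00    37,349.4744   149,397.8974     746,989.4870
  Σ                 46,146.2257   166,465.2368     803,011.5526
P = 46,146.2257.
Convexity = Σ t(t+1)·PV / [P·(1+y)²] = 803,011.5526 / (46,146.2257 × 1.196836) = 14.53955.

14.54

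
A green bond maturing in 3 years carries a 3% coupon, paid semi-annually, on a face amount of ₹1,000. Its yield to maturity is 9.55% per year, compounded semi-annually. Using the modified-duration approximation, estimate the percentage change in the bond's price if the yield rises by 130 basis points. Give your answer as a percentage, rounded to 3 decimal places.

Periodic yield y = 0.04775. Modified duration first:
  t   CF        PV=CF/(1+0.04775)^t    t·PV
  1        15.00        14.3164        14.3164
  2        15.00        13.6639        27.3279
  3        15.00        13.0412        39.1237
  4        15.00        12.4469        49.7875
  5        15.00        11.8796        59.3981
  6     1,015.00       767.2202     4,603.3212
  Σ                    832.5683     4,793.2748
P = 832.5683; D_Mac = 5.75722 half-year periods = 2.87861 yrs; D_mod = 2.87861/(1+0.04775) = 2.74742 yrs.
ΔP/P ≈ -D_mod · Δy = -2.74742 × (+0.013) = -0.035716 = -3.5716%.

-3.572%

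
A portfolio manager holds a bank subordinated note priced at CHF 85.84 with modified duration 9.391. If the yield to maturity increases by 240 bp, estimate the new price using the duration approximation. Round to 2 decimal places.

CHF 66.49

Duration approximation: ΔP/P ≈ -D_mod · Δy = -9.391 × (+0.024) = -0.225384.
New price ≈ 85.84 × (1 - 0.225384) = 66.49303744.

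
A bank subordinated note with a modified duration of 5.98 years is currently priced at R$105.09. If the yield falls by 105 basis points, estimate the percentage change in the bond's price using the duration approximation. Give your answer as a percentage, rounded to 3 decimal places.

Duration approximation: ΔP/P ≈ -D_mod · Δy = -5.98 × (-0.0105) = +0.062790.
As a percentage: +6.2790%.

+6.279%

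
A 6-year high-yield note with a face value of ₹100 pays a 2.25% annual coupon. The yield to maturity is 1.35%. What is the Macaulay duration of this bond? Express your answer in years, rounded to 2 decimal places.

5.69 years

Periodic yield y = 0.0135. Discount each cash flow and weight by its year:
  t   CF        PV=CF/(1+0.0135)^t    t·PV
  1         2.25         2.2200         2.2200
  2         2.25         2.1905         4.3809
  3         2.25         2.1613         6.4838
  4         2.25         2.1325         8.5300
  5         2.25         2.1041        10.5204
  6       102.25        94.3454       566.0725
  Σ                    105.1538       598.2077
Price P = Σ PV = 105.1538.
Macaulay duration = Σ(t·PV) / P = 598.2077 / 105.1538 = 5.68889 years.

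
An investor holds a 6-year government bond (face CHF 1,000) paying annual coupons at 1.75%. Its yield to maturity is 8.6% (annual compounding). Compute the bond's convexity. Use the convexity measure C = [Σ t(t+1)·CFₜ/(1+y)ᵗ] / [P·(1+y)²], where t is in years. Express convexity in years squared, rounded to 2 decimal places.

With y = 0.086:
  t   CF        PV=CF/(1+0.086)^t    t·PV        t(t+1)·PV
  1        17.50        16.1142        16.1142          32.2284
  2        17.50        14.8381        29.6762          89.0286
  3        17.50        13.6631        40.9892         163.9569
  4        17.50        12.5811        50.3244         251.6221
  5        17.50        11.5848        57.9241         347.5443
  6     1,017.50       620.2339     3,721.4031      26,049.8218
  Σ                    689.0151     3,916.4312      26,934.2021
P = 689.0151.
Convexity = Σ t(t+1)·PV / [P·(1+y)²] = 26,934.2021 / (689.0151 × 1.179396) = 33.14482.

33.14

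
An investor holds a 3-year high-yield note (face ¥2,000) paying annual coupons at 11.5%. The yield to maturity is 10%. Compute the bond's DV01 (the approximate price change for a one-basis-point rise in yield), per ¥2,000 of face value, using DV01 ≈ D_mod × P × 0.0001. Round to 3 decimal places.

¥0.511

Periodic yield y = 0.1.
  t   CF        PV=CF/(1+0.1)^t    t·PV
  1       230.00       209.0909       209.0909
  2       230.00       190.0826       380.1653
  3     2,230.00     1,675.4320     5,026.2960
  Σ                  2,074.6056     5,615.5522
P = 2,074.6056; D_Mac = 2.70680 yrs; D_mod = 2.46073 yrs.
DV01 ≈ 2.46073 × 2,074.6056 × 0.0001 = 0.510505.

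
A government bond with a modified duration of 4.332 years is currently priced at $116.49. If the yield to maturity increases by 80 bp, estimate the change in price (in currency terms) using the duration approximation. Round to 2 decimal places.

Duration approximation: ΔP/P ≈ -D_mod · Δy = -4.332 × (+0.008) = -0.034656.
ΔP ≈ 116.49 × (-0.034656) = -4.03707744.

-$4.04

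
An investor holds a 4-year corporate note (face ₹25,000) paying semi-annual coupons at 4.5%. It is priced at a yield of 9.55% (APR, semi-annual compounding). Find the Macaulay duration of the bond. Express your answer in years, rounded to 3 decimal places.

Periodic yield y = 0.04775. Discount each cash flow and weight by its period:
  t   CF        PV=CF/(1+0.04775)^t    t·PV
  1       562.50       536.8647       536.8647
  2       562.50       512.3977     1,024.7954
  3       562.50       489.0458     1,467.1373
  4       562.50       466.7581     1,867.0323
  5       562.50       445.4861     2,227.4306
  6       562.50       425.1836     2,551.1016
  7       562.50       405.8064     2,840.6445
  8    25,562.50    17,601.1875   140,809.5000
  Σ                 20,882.7299   153,324.5065
Price P = Σ PV = 20,882.7299.
Macaulay duration = Σ(t·PV) / P = 153,324.5065 / 20,882.7299 = 7.34217 half-year periods.
In years: 7.34217 / 2 = 3.67108 years.

3.671 years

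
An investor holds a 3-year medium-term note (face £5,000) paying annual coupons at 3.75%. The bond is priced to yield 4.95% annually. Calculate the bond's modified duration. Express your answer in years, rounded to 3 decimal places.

2.755 years

Periodic yield y = 0.0495. First find Macaulay duration:
  t   CF        PV=CF/(1+0.0495)^t    t·PV
  1       187.50       178.6565       178.6565
  2       187.50       170.2301       340.4602
  3     5,187.50     4,487.5653    13,462.6959
  Σ                  4,836.4519    13,981.8126
P = 4,836.4519; Macaulay duration = 13,981.8126 / 4,836.4519 = 2.89092 years.
Modified duration = D_Mac / (1 + y) = 2.89092 / 1.0495 = 2.75457 years.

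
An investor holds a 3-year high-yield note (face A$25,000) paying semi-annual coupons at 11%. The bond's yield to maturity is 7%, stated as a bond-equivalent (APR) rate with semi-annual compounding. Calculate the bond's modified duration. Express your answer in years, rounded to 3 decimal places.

Periodic yield y = 0.035. First find Macaulay duration:
  t   CF        PV=CF/(1+0.035)^t    t·PV
  1     1,375.00     1,328.5024     1,328.5024
  2     1,375.00     1,283.5772     2,567.1544
  3     1,375.00     1,240.1712     3,720.5137
  4     1,375.00     1,198.2331     4,792.9323
  5     1,375.00     1,157.7131     5,788.5655
  6    26,375.00    21,456.0795   128,736.4770
  Σ                 27,664.2765   146,934.1452
P = 27,664.2765; Macaulay duration = 146,934.1452 / 27,664.2765 = 5.31133 half-year periods = 2.65567 years.
Modified duration = D_Mac / (1 + y) = 2.65567 / 1.035 = 2.56586 years.

2.566 years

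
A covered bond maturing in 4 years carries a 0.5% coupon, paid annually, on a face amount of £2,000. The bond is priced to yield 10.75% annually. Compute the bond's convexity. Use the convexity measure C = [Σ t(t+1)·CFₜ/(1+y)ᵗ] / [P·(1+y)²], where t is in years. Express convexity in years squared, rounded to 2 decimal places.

With y = 0.1075:
  t   CF        PV=CF/(1+0.1075)^t    t·PV        t(t+1)·PV
  1        10.00         9.0293         9.0293          18.0587
  2        10.00         8.1529        16.3058          48.9174
  3        10.00         7.3615        22.0846          88.3385
  4     2,010.00     1,336.0451     5,344.1804      26,720.9020
  Σ                  1,360.5889     5,391.6002      26,876.2166
P = 1,360.5889.
Convexity = Σ t(t+1)·PV / [P·(1+y)²] = 26,876.2166 / (1,360.5889 × 1.226556) = 16.10474.

16.10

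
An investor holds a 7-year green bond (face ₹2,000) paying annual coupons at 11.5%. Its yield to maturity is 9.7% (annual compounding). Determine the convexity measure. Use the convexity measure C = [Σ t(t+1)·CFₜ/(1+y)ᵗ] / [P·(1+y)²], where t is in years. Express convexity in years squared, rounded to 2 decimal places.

With y = 0.097:
  t   CF        PV=CF/(1+0.097)^t    t·PV        t(t+1)·PV
  1       230.00       209.6627       209.6627         419.3254
  2       230.00       191.1237       382.2474       1,146.7423
  3       230.00       174.2240       522.6720       2,090.6879
  4       230.00       158.8186       635.2743       3,176.3717
  5       230.00       144.7754       723.8769       4,343.2612
  6       230.00       131.9739       791.8434       5,542.9041
  7     2,230.00     1,166.4294     8,165.0060      65,320.0483
  Σ                  2,177.0077    11,430.5828      82,039.3409
P = 2,177.0077.
Convexity = Σ t(t+1)·PV / [P·(1+y)²] = 82,039.3409 / (2,177.0077 × 1.203409) = 31.31475.

31.31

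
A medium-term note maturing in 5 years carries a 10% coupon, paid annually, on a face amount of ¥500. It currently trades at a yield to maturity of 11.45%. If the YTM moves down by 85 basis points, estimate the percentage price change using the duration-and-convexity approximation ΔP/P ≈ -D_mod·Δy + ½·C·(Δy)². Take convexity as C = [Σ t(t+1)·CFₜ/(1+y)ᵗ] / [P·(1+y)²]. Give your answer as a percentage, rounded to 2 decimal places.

With y = 0.1145:
  t   CF        PV=CF/(1+0.1145)^t    t·PV        t(t+1)·PV
  1        50.00        44.8632        44.8632          89.7263
  2        50.00        40.2541        80.5082         241.5245
  3        50.00        36.1185       108.3555         433.4221
  4        50.00        32.4078       129.6312         648.1562
  5       550.00       319.8618     1,599.3088       9,595.8529
  Σ                    473.5053     1,962.6669      11,008.6820
P = 473.5053; D_Mac = 4.14497 yrs; D_mod = 3.71913 yrs; C = 18.71761.
Duration effect: -3.71913 × (-0.0085) = +0.031613
Convexity effect: 0.5 × 18.71761 × (-0.0085)² = +0.0006762
ΔP/P ≈ +0.031613 + 0.0006762 = +0.032289 = +3.2289%.

+3.23%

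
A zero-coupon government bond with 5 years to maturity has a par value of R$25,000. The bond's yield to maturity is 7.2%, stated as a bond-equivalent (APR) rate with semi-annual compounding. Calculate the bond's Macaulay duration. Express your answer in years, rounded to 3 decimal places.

5.000 years

A zero-coupon bond has a single cash flow at maturity, so its Macaulay duration equals its maturity: 5 years.
(Equivalently: 10 semi-annual periods ÷ 2 = 5 years.)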